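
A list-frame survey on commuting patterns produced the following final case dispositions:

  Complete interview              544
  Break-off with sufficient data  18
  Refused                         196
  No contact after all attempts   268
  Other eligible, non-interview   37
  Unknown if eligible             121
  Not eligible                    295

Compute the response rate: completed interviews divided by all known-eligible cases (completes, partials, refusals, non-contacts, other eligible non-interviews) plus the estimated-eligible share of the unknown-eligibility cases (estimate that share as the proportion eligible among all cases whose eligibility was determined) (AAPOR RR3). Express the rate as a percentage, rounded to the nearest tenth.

Numerator → 544
Known eligible → 544 + 18 + 196 + 268 + 37 = 1063
e = 1063 / (1063 + 295) = 1063 / 1358 = 0.7828
e × U → 0.7828 × 121 = 94.72
Denom → 1063 + 94.72 = 1157.72
RR3 = 544 / 1157.72 = 0.4699

47.0%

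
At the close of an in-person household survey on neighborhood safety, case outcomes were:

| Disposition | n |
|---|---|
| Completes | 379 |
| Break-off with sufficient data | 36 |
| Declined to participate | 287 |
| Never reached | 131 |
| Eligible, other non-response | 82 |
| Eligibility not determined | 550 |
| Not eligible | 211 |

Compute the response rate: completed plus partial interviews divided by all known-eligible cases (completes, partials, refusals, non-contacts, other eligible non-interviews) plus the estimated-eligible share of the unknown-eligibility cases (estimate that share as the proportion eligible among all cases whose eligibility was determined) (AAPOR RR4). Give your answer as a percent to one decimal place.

Num = 379 + 36 = 415
Known eligible = 379 + 36 + 287 + 131 + 82 = 915
e = 915 / (915 + 211) = 915 / 1126 = 0.8126
Eligible share of unknowns = 0.8126 × 550 = 446.93
Base = 915 + 446.93 = 1361.93
RR4 = 415 / 1361.93 = 0.3047

30.5%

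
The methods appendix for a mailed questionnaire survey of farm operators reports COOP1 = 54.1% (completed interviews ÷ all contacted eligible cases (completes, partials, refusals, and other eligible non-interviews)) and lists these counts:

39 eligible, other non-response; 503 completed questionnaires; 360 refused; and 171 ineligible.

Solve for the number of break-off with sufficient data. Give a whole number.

COOP1 = 503 / D = 0.541
D = 503 / 0.541 = 929.8
Remaining denominator categories sum to 902
break-off with sufficient data = 929.8 − 902 ≈ 28

28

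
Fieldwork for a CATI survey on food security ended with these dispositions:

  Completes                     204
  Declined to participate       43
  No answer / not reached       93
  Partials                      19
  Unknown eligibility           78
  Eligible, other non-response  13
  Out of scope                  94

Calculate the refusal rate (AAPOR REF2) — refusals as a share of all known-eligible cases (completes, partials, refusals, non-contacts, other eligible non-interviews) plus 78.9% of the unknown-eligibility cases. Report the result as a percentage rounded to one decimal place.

9.9%

Numerator: 43
Determined eligible: 204 + 19 + 43 + 93 + 13 = 372
Estimated eligible among unknowns: 0.7890 × 78 = 61.54
Denominator: 372 + 61.54 = 433.54
REF2 = 43 / 433.54 = 0.0992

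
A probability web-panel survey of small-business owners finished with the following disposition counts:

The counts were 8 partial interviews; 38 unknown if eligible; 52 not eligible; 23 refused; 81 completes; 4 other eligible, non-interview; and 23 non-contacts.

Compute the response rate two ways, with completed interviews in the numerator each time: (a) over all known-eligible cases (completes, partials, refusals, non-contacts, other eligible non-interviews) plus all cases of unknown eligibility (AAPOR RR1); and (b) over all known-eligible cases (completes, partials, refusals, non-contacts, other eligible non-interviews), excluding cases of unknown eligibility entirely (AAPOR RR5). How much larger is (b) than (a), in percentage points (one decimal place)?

Numerator = 81
Base = 81 + 8 + 23 + 23 + 4 + 38 = 177
RR1 = 81 / 177 = 0.4576
Base = 81 + 8 + 23 + 23 + 4 = 139
RR5 = 81 / 139 = 0.5827
Difference = 58.27 − 45.76 = 12.51 percentage points

12.5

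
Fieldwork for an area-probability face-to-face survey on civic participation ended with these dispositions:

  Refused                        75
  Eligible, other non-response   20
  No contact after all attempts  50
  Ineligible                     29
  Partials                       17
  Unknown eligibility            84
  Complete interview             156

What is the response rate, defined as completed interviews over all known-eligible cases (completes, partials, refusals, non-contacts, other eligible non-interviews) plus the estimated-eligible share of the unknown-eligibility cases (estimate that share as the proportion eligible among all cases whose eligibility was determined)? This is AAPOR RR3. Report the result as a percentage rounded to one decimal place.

39.5%

Num: 156
Eligible (known): 156 + 17 + 75 + 50 + 20 = 318
e = 318 / (318 + 29) = 318 / 347 = 0.9164
Estimated eligible among unknowns: 0.9164 × 84 = 76.98
Denominator: 318 + 76.98 = 394.98
RR3 = 156 / 394.98 = 0.3950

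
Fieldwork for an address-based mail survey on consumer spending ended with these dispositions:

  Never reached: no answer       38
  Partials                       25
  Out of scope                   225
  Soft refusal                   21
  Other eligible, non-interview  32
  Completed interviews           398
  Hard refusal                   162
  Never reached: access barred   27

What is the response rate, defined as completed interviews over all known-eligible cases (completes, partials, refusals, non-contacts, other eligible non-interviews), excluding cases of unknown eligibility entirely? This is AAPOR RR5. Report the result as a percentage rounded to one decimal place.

Refusals = 162 + 21 = 183
No contact after all attempts = 38 + 27 = 65
Num: 398
Base: 398 + 25 + 183 + 65 + 32 = 703
RR5 = 398 / 703 = 0.5661

56.6%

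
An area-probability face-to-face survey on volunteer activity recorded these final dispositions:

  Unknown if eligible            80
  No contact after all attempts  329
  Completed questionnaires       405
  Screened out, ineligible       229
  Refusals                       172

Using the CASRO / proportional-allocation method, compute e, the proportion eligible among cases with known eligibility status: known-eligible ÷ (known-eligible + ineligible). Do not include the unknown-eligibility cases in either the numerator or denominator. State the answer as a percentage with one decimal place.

Known eligible = 405 + 172 + 329 = 906
e = 906 / (906 + 229) = 906 / 1135 = 0.7982

79.8%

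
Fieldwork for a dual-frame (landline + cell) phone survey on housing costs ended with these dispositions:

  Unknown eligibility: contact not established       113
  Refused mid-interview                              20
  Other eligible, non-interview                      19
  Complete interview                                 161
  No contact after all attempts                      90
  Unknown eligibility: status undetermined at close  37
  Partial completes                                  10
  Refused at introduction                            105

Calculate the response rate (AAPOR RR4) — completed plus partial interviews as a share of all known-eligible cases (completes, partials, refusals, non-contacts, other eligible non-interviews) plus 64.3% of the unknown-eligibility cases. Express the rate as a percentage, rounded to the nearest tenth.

Declined to participate = 105 + 20 = 125
Undetermined eligibility = 113 + 37 = 150
Top: 161 + 10 = 171
Determined eligible: 161 + 10 + 125 + 90 + 19 = 405
Estimated eligible among unknowns: 0.6430 × 150 = 96.45
Denominator: 405 + 96.45 = 501.45
RR4 = 171 / 501.45 = 0.3410

34.1%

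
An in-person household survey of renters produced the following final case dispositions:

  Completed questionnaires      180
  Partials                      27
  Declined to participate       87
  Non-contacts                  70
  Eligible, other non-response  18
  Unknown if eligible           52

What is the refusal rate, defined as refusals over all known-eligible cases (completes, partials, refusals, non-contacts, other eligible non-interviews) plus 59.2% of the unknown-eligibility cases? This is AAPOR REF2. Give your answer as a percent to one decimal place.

Num → 87
Determined eligible → 180 + 27 + 87 + 70 + 18 = 382
Estimated eligible among unknowns → 0.5920 × 52 = 30.78
Base → 382 + 30.78 = 412.78
REF2 = 87 / 412.78 = 0.2108

21.1%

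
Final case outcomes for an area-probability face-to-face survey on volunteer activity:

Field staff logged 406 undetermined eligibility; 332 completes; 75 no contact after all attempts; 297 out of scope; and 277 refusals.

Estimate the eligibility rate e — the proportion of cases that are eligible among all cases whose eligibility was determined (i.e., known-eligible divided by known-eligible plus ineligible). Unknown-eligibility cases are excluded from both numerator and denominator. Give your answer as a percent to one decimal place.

Eligible (known): 332 + 277 + 75 = 684
e = 684 / (684 + 297) = 684 / 981 = 0.6972

69.7%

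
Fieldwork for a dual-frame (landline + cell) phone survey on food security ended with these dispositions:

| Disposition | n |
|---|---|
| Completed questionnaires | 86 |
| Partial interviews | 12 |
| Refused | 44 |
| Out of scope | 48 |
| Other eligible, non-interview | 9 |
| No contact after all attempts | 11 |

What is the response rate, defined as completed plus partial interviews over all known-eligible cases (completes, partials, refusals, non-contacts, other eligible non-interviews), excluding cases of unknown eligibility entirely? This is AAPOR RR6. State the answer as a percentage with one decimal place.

Numerator: 86 + 12 = 98
Denominator: 86 + 12 + 44 + 11 + 9 = 162
RR6 = 98 / 162 = 0.6049

60.5%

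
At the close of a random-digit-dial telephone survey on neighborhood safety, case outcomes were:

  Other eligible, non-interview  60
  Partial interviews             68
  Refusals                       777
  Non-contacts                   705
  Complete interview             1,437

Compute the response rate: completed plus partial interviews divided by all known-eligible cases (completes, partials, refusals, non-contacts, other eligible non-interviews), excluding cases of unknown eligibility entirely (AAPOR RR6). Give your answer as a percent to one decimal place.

Num: 1437 + 68 = 1505
Denominator: 1437 + 68 + 777 + 705 + 60 = 3047
RR6 = 1505 / 3047 = 0.4939

49.4%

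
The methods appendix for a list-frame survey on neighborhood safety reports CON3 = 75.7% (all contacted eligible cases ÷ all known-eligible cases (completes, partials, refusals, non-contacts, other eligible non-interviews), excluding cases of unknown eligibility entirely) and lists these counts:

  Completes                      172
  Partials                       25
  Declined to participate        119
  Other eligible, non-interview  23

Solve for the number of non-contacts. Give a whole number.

109

Numerator: 172 + 25 + 119 + 23 = 339
CON3 = 339 / D = 0.757
D = 339 / 0.757 = 447.8
Other denominator terms total 339
non-contacts = 447.8 − 339 ≈ 109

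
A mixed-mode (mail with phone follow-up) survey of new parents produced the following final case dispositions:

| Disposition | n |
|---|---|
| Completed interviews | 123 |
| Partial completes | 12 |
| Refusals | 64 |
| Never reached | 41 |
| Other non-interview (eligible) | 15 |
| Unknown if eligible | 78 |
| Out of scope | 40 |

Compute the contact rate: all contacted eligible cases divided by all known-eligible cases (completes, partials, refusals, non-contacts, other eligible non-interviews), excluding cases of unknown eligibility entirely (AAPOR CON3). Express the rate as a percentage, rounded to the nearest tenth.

83.9%

Top → 123 + 12 + 64 + 15 = 214
Denom → 123 + 12 + 64 + 41 + 15 = 255
CON3 = 214 / 255 = 0.8392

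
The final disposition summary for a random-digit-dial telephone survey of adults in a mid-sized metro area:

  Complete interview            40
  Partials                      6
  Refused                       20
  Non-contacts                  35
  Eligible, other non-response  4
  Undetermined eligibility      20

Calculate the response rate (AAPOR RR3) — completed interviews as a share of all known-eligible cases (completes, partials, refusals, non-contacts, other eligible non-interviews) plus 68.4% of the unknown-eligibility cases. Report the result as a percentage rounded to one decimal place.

33.7%

Numerator = 40
Eligible (known) = 40 + 6 + 20 + 35 + 4 = 105
Estimated eligible among unknowns = 0.6840 × 20 = 13.68
Denom = 105 + 13.68 = 118.68
RR3 = 40 / 118.68 = 0.3370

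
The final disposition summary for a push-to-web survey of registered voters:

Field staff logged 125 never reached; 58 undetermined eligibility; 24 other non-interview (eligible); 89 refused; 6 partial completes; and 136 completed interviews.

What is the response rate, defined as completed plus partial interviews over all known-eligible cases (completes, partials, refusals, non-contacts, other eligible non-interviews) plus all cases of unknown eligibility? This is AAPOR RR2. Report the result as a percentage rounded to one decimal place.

Numerator → 136 + 6 = 142
Denominator → 136 + 6 + 89 + 125 + 24 + 58 = 438
RR2 = 142 / 438 = 0.3242

32.4%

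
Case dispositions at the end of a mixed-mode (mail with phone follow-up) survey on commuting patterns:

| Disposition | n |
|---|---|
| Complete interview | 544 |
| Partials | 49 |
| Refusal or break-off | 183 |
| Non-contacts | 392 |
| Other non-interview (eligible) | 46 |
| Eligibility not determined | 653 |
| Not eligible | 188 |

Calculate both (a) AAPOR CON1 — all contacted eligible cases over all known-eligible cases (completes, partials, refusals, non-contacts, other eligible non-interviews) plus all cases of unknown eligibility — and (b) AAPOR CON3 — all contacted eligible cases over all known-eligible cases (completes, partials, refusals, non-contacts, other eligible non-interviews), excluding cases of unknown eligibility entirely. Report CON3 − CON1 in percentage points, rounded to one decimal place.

23.7

Num: 544 + 49 + 183 + 46 = 822
Denom: 544 + 49 + 183 + 392 + 46 + 653 = 1867
CON1 = 822 / 1867 = 0.4403
Denom: 544 + 49 + 183 + 392 + 46 = 1214
CON3 = 822 / 1214 = 0.6771
Difference = 67.71 − 44.03 = 23.68 percentage points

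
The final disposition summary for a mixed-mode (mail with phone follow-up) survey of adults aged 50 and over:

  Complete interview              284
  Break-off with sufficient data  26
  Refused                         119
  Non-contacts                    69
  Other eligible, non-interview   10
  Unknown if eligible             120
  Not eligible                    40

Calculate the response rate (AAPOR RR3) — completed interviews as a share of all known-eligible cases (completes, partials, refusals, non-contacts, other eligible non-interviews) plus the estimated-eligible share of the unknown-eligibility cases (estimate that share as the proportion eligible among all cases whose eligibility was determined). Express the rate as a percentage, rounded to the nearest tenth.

Numerator: 284
Determined eligible: 284 + 26 + 119 + 69 + 10 = 508
e = 508 / (508 + 40) = 508 / 548 = 0.9270
Estimated eligible among unknowns: 0.9270 × 120 = 111.24
Denom: 508 + 111.24 = 619.24
RR3 = 284 / 619.24 = 0.4586

45.9%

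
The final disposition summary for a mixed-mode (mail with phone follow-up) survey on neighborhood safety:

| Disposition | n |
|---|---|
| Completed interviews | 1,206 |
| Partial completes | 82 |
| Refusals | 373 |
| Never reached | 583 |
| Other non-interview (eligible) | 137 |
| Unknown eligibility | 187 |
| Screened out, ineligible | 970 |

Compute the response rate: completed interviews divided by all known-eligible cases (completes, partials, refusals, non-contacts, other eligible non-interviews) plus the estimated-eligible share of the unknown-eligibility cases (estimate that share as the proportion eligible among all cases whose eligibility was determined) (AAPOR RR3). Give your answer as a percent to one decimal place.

Num = 1206
Determined eligible = 1206 + 82 + 373 + 583 + 137 = 2381
e = 2381 / (2381 + 970) = 2381 / 3351 = 0.7105
e × U = 0.7105 × 187 = 132.86
Denominator = 2381 + 132.86 = 2513.86
RR3 = 1206 / 2513.86 = 0.4797

48.0%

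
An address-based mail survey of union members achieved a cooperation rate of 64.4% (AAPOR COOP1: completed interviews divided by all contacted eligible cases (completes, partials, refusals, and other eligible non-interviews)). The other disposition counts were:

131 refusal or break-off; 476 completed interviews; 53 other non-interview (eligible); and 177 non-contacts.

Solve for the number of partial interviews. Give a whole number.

79

COOP1 = 476 / D = 0.644
D = 476 / 0.644 = 739.1
Remaining denominator categories sum to 660
partial interviews = 739.1 − 660 ≈ 79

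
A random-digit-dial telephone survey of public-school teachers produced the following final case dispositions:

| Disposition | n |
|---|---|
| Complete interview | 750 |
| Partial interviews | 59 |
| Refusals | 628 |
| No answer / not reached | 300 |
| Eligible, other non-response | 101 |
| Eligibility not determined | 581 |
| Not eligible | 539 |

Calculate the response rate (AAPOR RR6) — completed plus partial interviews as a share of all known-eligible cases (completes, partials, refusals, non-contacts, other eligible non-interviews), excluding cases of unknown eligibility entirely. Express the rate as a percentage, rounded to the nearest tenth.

Num → 750 + 59 = 809
Denom → 750 + 59 + 628 + 300 + 101 = 1838
RR6 = 809 / 1838 = 0.4402

44.0%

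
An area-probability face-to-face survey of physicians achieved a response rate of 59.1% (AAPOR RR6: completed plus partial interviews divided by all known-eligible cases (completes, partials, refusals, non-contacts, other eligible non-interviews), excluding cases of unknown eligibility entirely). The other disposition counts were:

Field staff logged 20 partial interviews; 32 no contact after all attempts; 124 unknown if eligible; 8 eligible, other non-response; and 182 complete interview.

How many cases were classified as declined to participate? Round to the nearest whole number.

100

Numerator: 182 + 20 = 202
RR6 = 202 / D = 0.591
D = 202 / 0.591 = 341.8
Rest of base = 242
declined to participate = 341.8 − 242 ≈ 100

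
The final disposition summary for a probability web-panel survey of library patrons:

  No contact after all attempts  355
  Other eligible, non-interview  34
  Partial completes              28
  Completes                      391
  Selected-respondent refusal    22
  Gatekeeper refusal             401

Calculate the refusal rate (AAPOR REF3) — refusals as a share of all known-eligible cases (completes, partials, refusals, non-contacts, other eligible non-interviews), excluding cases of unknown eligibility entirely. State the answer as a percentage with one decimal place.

34.4%

Refused = 401 + 22 = 423
Top → 423
Denominator → 391 + 28 + 423 + 355 + 34 = 1231
REF3 = 423 / 1231 = 0.3436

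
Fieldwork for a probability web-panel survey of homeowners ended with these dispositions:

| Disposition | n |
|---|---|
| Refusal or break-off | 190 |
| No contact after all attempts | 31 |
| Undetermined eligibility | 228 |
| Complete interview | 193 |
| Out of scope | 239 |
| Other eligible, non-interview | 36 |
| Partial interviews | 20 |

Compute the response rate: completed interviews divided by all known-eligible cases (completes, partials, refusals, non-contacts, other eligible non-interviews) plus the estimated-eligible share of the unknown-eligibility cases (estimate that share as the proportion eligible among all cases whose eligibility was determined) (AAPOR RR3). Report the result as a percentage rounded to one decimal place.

Num = 193
Eligible (known) = 193 + 20 + 190 + 31 + 36 = 470
e = 470 / (470 + 239) = 470 / 709 = 0.6629
Eligible share of unknowns = 0.6629 × 228 = 151.14
Denominator = 470 + 151.14 = 621.14
RR3 = 193 / 621.14 = 0.3107

31.1%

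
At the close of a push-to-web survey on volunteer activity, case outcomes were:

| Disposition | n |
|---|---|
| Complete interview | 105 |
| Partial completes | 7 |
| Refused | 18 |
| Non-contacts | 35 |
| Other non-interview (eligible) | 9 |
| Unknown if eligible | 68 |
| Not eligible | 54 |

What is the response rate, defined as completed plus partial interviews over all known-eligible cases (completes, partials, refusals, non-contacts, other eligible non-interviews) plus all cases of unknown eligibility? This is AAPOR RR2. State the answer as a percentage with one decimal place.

Numerator → 105 + 7 = 112
Base → 105 + 7 + 18 + 35 + 9 + 68 = 242
RR2 = 112 / 242 = 0.4628

46.3%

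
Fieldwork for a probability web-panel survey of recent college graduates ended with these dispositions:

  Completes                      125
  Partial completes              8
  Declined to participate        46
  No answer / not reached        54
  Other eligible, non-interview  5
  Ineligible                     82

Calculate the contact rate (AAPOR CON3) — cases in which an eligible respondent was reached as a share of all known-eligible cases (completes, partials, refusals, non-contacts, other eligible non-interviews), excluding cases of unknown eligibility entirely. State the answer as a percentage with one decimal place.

Top = 125 + 8 + 46 + 5 = 184
Base = 125 + 8 + 46 + 54 + 5 = 238
CON3 = 184 / 238 = 0.7731

77.3%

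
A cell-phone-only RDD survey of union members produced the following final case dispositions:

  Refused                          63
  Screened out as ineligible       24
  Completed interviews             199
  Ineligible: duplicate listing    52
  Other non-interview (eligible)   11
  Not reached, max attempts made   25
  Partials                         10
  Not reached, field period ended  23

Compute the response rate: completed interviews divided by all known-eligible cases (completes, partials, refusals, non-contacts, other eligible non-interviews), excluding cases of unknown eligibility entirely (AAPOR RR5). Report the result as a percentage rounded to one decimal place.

60.1%

Non-contacts = 23 + 25 = 48
Screened out, ineligible = 24 + 52 = 76
Numerator = 199
Base = 199 + 10 + 63 + 48 + 11 = 331
RR5 = 199 / 331 = 0.6012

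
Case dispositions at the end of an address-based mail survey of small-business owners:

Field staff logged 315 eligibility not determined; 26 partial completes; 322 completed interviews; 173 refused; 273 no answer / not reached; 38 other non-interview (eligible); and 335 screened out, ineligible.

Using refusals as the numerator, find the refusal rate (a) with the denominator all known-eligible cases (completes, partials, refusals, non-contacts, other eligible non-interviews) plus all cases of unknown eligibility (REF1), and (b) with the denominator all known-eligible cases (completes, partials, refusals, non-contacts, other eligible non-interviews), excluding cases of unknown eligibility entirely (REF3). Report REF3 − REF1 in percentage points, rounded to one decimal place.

Top: 173
Denom: 322 + 26 + 173 + 273 + 38 + 315 = 1147
REF1 = 173 / 1147 = 0.1508
Denom: 322 + 26 + 173 + 273 + 38 = 832
REF3 = 173 / 832 = 0.2079
Difference = 20.79 − 15.08 = 5.71 percentage points

5.7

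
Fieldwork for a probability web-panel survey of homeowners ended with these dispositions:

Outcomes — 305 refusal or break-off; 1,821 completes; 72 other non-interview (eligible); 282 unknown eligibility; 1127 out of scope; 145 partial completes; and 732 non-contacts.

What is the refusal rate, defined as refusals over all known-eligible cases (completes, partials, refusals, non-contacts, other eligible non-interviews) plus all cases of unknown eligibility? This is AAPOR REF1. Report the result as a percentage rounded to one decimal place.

9.1%

Top: 305
Denominator: 1821 + 145 + 305 + 732 + 72 + 282 = 3357
REF1 = 305 / 3357 = 0.0909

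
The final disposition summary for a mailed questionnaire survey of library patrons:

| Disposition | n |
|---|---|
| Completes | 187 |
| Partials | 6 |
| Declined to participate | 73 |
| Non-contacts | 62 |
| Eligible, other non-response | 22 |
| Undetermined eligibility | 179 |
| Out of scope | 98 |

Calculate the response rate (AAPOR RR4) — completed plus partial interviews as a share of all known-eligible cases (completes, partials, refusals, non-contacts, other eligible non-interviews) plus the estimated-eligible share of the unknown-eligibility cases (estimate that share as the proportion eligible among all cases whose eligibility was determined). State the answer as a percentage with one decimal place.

39.4%

Num → 187 + 6 = 193
Determined eligible → 187 + 6 + 73 + 62 + 22 = 350
e = 350 / (350 + 98) = 350 / 448 = 0.7812
e × U → 0.7812 × 179 = 139.83
Denom → 350 + 139.83 = 489.83
RR4 = 193 / 489.83 = 0.3940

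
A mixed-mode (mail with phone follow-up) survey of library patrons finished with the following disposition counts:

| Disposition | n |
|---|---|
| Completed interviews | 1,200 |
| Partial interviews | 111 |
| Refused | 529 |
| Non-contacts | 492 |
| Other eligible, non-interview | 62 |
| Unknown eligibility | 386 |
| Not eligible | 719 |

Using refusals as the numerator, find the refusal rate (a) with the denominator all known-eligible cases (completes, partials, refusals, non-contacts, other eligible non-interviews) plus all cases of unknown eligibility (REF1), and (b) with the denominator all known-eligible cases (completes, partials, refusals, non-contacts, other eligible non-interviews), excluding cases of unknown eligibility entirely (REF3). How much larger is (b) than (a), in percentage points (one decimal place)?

3.1

Num = 529
Denominator = 1200 + 111 + 529 + 492 + 62 + 386 = 2780
REF1 = 529 / 2780 = 0.1903
Denominator = 1200 + 111 + 529 + 492 + 62 = 2394
REF3 = 529 / 2394 = 0.2210
Difference = 22.10 − 19.03 = 3.07 percentage points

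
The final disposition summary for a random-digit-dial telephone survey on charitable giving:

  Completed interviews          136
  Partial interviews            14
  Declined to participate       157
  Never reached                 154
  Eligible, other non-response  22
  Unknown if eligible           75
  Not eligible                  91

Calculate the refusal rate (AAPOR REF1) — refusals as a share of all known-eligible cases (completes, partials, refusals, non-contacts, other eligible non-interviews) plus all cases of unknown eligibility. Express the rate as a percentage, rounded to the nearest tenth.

Numerator: 157
Denominator: 136 + 14 + 157 + 154 + 22 + 75 = 558
REF1 = 157 / 558 = 0.2814

28.1%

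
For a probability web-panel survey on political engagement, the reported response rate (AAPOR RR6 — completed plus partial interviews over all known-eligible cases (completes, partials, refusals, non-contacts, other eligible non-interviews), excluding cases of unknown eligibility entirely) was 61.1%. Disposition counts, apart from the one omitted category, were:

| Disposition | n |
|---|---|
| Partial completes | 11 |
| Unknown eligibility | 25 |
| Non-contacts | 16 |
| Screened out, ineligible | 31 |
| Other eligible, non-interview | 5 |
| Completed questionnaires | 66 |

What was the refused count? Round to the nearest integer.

28

Numerator → 66 + 11 = 77
RR6 = 77 / D = 0.611
D = 77 / 0.611 = 126.0
Remaining denominator categories sum to 98
refused = 126.0 − 98 ≈ 28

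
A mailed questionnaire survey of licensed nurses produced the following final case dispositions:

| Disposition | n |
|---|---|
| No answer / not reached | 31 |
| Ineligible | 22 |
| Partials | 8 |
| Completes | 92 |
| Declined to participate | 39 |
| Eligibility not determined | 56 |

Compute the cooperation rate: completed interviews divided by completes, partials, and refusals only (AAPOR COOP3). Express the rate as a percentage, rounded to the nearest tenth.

Num = 92
Denominator = 92 + 8 + 39 = 139
COOP3 = 92 / 139 = 0.6619

66.2%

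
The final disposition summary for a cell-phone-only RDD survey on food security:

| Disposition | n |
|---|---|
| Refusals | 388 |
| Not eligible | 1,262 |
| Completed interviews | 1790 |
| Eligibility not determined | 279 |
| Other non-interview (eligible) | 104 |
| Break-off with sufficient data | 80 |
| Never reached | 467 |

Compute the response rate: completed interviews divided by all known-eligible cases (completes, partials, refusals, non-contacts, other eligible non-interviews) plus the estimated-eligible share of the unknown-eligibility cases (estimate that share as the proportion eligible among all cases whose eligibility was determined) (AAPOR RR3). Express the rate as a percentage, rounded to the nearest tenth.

Num → 1790
Known eligible → 1790 + 80 + 388 + 467 + 104 = 2829
e = 2829 / (2829 + 1262) = 2829 / 4091 = 0.6915
e × U → 0.6915 × 279 = 192.93
Denom → 2829 + 192.93 = 3021.93
RR3 = 1790 / 3021.93 = 0.5923

59.2%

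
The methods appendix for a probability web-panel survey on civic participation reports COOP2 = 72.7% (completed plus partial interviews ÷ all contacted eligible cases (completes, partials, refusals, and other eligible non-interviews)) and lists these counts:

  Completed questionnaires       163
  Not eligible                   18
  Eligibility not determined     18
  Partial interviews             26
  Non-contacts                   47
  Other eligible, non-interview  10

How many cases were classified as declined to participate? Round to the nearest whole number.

Num = 163 + 26 = 189
COOP2 = 189 / D = 0.727
D = 189 / 0.727 = 260.0
Remaining denominator categories sum to 199
declined to participate = 260.0 − 199 ≈ 61

61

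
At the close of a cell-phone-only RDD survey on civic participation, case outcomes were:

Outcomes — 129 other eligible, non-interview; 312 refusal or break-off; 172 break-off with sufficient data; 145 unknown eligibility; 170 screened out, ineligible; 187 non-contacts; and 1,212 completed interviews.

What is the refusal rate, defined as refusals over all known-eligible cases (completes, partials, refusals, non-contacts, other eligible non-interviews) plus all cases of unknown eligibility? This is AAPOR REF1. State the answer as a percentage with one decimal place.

Num → 312
Base → 1212 + 172 + 312 + 187 + 129 + 145 = 2157
REF1 = 312 / 2157 = 0.1446

14.5%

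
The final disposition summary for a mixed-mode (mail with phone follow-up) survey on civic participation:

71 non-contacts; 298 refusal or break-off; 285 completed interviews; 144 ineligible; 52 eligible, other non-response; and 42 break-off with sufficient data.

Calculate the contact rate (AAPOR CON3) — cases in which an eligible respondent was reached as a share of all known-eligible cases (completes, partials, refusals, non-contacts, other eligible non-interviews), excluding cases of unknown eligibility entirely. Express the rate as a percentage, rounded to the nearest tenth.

90.5%

Numerator: 285 + 42 + 298 + 52 = 677
Denom: 285 + 42 + 298 + 71 + 52 = 748
CON3 = 677 / 748 = 0.9051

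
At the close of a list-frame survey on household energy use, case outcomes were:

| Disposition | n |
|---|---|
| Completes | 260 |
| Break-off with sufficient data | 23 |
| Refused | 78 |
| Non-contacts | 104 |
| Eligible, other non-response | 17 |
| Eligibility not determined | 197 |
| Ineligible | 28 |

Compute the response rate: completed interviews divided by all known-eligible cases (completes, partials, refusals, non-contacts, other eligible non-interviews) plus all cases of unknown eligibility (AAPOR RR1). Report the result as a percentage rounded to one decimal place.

Num = 260
Base = 260 + 23 + 78 + 104 + 17 + 197 = 679
RR1 = 260 / 679 = 0.3829

38.3%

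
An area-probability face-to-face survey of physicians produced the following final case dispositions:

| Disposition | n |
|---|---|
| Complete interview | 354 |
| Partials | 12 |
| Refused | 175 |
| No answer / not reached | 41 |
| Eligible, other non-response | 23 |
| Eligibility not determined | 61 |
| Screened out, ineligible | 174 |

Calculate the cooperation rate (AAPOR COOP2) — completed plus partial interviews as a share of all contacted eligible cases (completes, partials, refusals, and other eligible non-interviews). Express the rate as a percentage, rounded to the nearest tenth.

Numerator = 354 + 12 = 366
Denom = 354 + 12 + 175 + 23 = 564
COOP2 = 366 / 564 = 0.6489

64.9%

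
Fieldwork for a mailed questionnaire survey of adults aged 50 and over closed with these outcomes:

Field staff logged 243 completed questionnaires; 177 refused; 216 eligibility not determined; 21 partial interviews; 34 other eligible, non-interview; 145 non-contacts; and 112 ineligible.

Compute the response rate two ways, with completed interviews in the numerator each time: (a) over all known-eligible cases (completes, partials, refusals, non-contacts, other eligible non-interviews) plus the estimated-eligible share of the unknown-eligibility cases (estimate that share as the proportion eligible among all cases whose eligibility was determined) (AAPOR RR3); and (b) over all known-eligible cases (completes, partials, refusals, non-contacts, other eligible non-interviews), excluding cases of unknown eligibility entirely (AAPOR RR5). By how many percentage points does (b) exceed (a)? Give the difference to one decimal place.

8.9

Numerator: 243
Eligible (known): 243 + 21 + 177 + 145 + 34 = 620
e = 620 / (620 + 112) = 620 / 732 = 0.8470
e × U: 0.8470 × 216 = 182.95
Denominator: 620 + 182.95 = 802.95
RR3 = 243 / 802.95 = 0.3026
Denominator: 243 + 21 + 177 + 145 + 34 = 620
RR5 = 243 / 620 = 0.3919
Difference = 39.19 − 30.26 = 8.93 percentage points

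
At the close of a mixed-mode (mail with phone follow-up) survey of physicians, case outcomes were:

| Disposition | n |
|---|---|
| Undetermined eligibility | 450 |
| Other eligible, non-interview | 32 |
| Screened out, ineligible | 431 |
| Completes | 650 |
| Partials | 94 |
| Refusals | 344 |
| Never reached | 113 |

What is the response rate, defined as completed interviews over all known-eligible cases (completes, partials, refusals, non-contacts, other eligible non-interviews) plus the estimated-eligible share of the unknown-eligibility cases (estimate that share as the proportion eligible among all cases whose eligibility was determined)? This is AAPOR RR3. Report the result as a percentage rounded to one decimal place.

Num → 650
Determined eligible → 650 + 94 + 344 + 113 + 32 = 1233
e = 1233 / (1233 + 431) = 1233 / 1664 = 0.7410
Eligible share of unknowns → 0.7410 × 450 = 333.45
Base → 1233 + 333.45 = 1566.45
RR3 = 650 / 1566.45 = 0.4150

41.5%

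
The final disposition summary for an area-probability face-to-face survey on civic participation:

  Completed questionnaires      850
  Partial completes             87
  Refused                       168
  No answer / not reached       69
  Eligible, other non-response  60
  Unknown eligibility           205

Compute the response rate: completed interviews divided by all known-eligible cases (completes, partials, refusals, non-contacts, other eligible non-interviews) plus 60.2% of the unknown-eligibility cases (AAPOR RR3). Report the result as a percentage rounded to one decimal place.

Numerator: 850
Eligible (known): 850 + 87 + 168 + 69 + 60 = 1234
e × U: 0.6020 × 205 = 123.41
Denom: 1234 + 123.41 = 1357.41
RR3 = 850 / 1357.41 = 0.6262

62.6%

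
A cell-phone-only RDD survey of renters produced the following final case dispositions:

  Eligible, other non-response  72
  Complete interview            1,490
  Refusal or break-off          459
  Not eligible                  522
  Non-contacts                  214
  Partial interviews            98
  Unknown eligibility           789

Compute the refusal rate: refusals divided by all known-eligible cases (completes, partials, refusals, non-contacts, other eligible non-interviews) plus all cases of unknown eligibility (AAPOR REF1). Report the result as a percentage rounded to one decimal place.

Num = 459
Base = 1490 + 98 + 459 + 214 + 72 + 789 = 3122
REF1 = 459 / 3122 = 0.1470

14.7%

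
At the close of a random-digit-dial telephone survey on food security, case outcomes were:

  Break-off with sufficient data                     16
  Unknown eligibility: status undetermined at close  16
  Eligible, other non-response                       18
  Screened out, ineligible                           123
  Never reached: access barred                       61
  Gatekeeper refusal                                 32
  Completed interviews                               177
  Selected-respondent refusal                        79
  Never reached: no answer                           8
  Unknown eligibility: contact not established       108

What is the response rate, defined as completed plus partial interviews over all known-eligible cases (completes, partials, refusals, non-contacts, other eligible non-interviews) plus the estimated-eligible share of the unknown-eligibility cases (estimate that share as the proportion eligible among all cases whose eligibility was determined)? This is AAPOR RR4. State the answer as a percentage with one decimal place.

Refused = 32 + 79 = 111
Never reached = 8 + 61 = 69
Eligibility not determined = 108 + 16 = 124
Top: 177 + 16 = 193
Determined eligible: 177 + 16 + 111 + 69 + 18 = 391
e = 391 / (391 + 123) = 391 / 514 = 0.7607
e × U: 0.7607 × 124 = 94.33
Denominator: 391 + 94.33 = 485.33
RR4 = 193 / 485.33 = 0.3977

39.8%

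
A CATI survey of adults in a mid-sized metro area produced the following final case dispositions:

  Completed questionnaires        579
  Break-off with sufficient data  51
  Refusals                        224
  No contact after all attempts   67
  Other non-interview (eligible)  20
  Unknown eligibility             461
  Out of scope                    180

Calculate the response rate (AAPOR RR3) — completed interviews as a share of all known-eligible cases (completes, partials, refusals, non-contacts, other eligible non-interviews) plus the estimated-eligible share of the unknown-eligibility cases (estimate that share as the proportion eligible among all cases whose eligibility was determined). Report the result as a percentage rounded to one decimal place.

43.6%

Top → 579
Known eligible → 579 + 51 + 224 + 67 + 20 = 941
e = 941 / (941 + 180) = 941 / 1121 = 0.8394
Eligible share of unknowns → 0.8394 × 461 = 386.96
Denom → 941 + 386.96 = 1327.96
RR3 = 579 / 1327.96 = 0.4360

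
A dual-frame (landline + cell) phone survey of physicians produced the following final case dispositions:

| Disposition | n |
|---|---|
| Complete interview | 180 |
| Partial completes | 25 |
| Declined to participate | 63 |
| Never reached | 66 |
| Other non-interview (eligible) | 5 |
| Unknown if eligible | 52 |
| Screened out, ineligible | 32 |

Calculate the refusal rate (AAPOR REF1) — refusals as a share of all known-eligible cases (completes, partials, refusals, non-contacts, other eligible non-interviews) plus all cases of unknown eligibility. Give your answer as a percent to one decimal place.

16.1%

Num = 63
Denominator = 180 + 25 + 63 + 66 + 5 + 52 = 391
REF1 = 63 / 391 = 0.1611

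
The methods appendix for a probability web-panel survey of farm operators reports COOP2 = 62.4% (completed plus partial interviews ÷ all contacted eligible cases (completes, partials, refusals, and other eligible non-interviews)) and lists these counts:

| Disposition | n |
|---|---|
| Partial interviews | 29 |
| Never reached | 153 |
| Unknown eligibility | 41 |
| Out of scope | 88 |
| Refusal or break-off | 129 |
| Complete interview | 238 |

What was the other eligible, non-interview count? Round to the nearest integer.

32

Num = 238 + 29 = 267
COOP2 = 267 / D = 0.624
D = 267 / 0.624 = 427.9
Remaining denominator categories sum to 396
other eligible, non-interview = 427.9 − 396 ≈ 32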